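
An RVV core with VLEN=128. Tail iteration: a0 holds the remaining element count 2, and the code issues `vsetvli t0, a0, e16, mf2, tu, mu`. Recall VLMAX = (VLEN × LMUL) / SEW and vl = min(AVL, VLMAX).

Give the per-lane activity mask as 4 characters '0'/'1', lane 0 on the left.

predicate = 1100

lanes per group: 128·1/2/16 = 4
vl = min(AVL, VLMAX) = min(2, 4) = 2
bits (lane 0 leftmost): 1100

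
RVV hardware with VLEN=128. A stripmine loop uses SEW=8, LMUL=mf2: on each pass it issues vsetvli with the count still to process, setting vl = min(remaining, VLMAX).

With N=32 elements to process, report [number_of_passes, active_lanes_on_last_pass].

lanes per group: 128·1/2/8 = 8
iterations = ceil(32/8) = 4; final-pass vl = 8

[iterations, last_vl] = [4, 8]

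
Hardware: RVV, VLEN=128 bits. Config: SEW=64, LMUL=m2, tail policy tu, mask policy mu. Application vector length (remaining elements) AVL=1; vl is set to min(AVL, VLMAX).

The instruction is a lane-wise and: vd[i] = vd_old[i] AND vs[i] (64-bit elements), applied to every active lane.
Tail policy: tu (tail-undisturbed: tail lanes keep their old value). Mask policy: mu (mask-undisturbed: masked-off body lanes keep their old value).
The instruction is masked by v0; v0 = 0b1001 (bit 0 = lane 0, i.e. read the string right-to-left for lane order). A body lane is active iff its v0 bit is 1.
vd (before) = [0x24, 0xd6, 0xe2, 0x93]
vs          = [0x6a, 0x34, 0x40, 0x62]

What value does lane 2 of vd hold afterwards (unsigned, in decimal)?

vd[2] = 226

VLMAX = VLEN×LMUL/SEW = 128×2/64 = 4
vl = min(AVL, VLMAX) = min(1, 4) = 1
lane  0: and(0x24,0x6a) ⇒ 0x20
lane  1: tail/keep ⇒ 0xd6
lane  2: tail/keep ⇒ 0xe2
lane  3: tail/keep ⇒ 0x93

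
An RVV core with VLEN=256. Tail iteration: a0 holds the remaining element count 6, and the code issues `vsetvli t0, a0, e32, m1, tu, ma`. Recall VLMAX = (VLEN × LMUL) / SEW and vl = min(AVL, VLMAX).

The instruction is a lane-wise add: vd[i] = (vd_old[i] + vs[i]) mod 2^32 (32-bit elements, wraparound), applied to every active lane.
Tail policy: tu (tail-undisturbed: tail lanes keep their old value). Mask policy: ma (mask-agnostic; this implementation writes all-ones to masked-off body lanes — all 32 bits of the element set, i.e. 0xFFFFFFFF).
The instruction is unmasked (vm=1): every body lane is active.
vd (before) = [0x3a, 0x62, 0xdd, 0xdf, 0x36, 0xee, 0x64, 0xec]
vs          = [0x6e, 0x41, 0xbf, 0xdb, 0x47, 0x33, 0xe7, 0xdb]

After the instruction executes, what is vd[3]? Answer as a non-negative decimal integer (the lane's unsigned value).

VLMAX = VLEN×LMUL/SEW = 256×1/32 = 8
vl ← min(6, 8) = 6
  i=0: add(0x3a,0x6e) → 168
  i=1: add(0x62,0x41) → 163
  i=2: add(0xdd,0xbf) → 412
  i=3: add(0xdf,0xdb) → 442
  i=4: add(0x36,0x47) → 125
  i=5: add(0xee,0x33) → 289
  i=6: tail/keep → 100
  i=7: tail/keep → 236

vd[3] = 442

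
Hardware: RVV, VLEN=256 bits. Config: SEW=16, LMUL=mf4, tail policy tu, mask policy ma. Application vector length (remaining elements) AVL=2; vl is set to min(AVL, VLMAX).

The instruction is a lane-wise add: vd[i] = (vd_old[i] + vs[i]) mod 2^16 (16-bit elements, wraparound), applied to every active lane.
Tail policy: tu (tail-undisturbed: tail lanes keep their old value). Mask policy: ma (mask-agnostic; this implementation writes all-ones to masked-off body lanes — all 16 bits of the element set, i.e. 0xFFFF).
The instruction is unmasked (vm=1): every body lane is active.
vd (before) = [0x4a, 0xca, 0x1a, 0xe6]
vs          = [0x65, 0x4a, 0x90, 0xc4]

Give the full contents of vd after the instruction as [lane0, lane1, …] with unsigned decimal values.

VLMAX = (256 × 1/4) / 16 = 4 lanes
vl = min(AVL, VLMAX) = min(2, 4) = 2
vd[0] add(0x4a,0x65) -> 0xaf
vd[1] add(0xca,0x4a) -> 0x114
vd[2] tail/keep -> 0x1a
vd[3] tail/keep -> 0xe6

vd = [175, 276, 26, 230]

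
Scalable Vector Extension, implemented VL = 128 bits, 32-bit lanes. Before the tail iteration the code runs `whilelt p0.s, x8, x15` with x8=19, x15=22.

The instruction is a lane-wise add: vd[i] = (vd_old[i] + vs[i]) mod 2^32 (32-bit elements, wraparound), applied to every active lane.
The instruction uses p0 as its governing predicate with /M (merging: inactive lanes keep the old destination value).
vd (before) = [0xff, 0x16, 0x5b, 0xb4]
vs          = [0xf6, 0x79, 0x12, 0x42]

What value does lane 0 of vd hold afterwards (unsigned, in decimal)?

register lanes = 128/32 = 4
whilelt: lane j active iff 19+j < 22 → j < 3 → 3 active
[0] add(0xff,0xf6) = 0x1f5
[1] add(0x16,0x79) = 0x8f
[2] add(0x5b,0x12) = 0x6d
[3] tail/keep = 0xb4

vd[0] = 501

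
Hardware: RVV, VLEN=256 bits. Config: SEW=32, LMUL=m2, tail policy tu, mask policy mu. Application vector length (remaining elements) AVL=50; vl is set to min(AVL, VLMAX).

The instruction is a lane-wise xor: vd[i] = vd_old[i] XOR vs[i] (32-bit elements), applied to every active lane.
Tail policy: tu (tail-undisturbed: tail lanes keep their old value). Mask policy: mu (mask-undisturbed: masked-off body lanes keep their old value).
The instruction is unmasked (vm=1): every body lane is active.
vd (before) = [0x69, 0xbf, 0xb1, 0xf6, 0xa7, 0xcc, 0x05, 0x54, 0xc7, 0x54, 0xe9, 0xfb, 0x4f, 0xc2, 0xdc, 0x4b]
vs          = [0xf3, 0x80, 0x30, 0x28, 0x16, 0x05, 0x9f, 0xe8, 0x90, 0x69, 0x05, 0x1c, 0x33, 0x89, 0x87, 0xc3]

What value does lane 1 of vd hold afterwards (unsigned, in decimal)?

vd[1] = 63

lanes per group: 256·2/32 = 16
vl ← min(50, 16) = 16
[0] xor(0x69,0xf3) = 0x9a
[1] xor(0xbf,0x80) = 0x3f
[2] xor(0xb1,0x30) = 0x81
[3] xor(0xf6,0x28) = 0xde
[4] xor(0xa7,0x16) = 0xb1
[5] xor(0xcc,0x05) = 0xc9
[6] xor(0x05,0x9f) = 0x9a
[7] xor(0x54,0xe8) = 0xbc
[8] xor(0xc7,0x90) = 0x57
[9] xor(0x54,0x69) = 0x3d
[10] xor(0xe9,0x05) = 0xec
[11] xor(0xfb,0x1c) = 0xe7
[12] xor(0x4f,0x33) = 0x7c
[13] xor(0xc2,0x89) = 0x4b
[14] xor(0xdc,0x87) = 0x5b
[15] xor(0x4b,0xc3) = 0x88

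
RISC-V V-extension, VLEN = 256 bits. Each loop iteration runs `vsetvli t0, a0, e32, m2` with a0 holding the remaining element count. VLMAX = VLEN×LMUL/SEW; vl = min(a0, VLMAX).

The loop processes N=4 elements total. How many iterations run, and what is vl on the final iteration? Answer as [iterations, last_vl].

VLMAX = (256 × 2) / 32 = 16 lanes
N=4: ⌈4/16⌉ = 1 iters; last vl = 4 − 0×16 = 4

[iterations, last_vl] = [1, 4]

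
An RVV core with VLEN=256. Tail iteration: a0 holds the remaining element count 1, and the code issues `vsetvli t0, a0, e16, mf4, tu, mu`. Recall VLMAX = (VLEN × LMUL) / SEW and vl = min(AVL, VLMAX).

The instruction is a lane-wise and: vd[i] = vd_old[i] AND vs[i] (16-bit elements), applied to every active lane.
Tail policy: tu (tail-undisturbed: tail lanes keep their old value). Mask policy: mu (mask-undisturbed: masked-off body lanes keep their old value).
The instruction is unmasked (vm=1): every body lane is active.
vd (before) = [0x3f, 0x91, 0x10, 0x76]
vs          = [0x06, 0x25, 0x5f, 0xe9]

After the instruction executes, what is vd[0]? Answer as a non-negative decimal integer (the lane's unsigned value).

VLMAX = VLEN×LMUL/SEW = 256×1/4/16 = 4
vl ← min(1, 4) = 1
[0] and(0x3f,0x06) = 0x06
[1] tail/keep = 0x91
[2] tail/keep = 0x10
[3] tail/keep = 0x76

vd[0] = 6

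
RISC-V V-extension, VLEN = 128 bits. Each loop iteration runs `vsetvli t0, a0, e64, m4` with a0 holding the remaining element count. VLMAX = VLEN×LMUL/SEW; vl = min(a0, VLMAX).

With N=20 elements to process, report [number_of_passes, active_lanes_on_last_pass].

VLMAX = (128 × 4) / 64 = 8 lanes
20 elements at 8/iter → 3 passes, remainder 4 on the last

[iterations, last_vl] = [3, 4]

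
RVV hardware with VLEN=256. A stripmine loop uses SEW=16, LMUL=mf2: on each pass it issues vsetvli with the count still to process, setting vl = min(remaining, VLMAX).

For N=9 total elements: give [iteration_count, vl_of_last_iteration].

[iterations, last_vl] = [2, 1]

VLMAX = VLEN×LMUL/SEW = 256×1/2/16 = 8
N=9: ⌈9/8⌉ = 2 iters; last vl = 9 − 1×8 = 1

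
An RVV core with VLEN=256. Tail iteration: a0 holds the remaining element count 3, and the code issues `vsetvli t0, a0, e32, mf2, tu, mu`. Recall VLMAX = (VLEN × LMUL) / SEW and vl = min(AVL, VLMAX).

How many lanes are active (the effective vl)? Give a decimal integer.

VLMAX = (256 × 1/2) / 32 = 4 lanes
vl = min(AVL, VLMAX) = min(3, 4) = 3

vl = 3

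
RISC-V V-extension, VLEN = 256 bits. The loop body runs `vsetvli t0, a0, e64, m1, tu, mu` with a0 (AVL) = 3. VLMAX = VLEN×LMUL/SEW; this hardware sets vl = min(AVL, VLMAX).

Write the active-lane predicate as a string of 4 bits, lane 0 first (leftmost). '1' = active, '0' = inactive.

lanes per group: 256·1/64 = 4
vl = min(AVL, VLMAX) = min(3, 4) = 3
bits (lane 0 leftmost): 1110

predicate = 1110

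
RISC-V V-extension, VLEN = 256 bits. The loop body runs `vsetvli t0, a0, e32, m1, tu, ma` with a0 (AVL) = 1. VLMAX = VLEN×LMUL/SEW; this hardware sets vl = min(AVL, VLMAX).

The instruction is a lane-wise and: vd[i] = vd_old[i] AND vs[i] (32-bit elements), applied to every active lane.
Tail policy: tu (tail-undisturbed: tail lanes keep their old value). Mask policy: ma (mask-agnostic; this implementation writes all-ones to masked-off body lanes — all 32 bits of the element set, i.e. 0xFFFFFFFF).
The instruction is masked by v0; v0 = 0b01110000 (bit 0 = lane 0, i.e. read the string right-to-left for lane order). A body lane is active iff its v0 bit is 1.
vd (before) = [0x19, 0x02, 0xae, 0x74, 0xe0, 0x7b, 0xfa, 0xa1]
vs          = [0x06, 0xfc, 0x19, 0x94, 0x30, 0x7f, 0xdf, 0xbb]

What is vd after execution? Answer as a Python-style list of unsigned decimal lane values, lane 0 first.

vd = [4294967295, 2, 174, 116, 224, 123, 250, 161]

VLMAX = (256 × 1) / 32 = 8 lanes
vl ← min(1, 8) = 1
vd[0] mask-off/ones -> 0xffffffff
vd[1] tail/keep -> 0x02
vd[2] tail/keep -> 0xae
vd[3] tail/keep -> 0x74
vd[4] tail/keep -> 0xe0
vd[5] tail/keep -> 0x7b
vd[6] tail/keep -> 0xfa
vd[7] tail/keep -> 0xa1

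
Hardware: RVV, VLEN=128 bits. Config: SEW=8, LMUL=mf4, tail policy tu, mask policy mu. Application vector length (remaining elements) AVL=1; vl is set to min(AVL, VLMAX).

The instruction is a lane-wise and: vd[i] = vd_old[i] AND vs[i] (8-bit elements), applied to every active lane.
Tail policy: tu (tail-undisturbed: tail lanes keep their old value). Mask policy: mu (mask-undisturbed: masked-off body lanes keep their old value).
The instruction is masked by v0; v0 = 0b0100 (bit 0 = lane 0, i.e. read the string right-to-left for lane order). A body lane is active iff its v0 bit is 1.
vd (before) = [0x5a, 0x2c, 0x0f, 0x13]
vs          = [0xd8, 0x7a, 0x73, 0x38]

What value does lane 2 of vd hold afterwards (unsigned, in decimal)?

lanes per group: 128·1/4/8 = 4
vl ← min(1, 4) = 1
[0] mask-off/keep = 0x5a
[1] tail/keep = 0x2c
[2] tail/keep = 0x0f
[3] tail/keep = 0x13

vd[2] = 15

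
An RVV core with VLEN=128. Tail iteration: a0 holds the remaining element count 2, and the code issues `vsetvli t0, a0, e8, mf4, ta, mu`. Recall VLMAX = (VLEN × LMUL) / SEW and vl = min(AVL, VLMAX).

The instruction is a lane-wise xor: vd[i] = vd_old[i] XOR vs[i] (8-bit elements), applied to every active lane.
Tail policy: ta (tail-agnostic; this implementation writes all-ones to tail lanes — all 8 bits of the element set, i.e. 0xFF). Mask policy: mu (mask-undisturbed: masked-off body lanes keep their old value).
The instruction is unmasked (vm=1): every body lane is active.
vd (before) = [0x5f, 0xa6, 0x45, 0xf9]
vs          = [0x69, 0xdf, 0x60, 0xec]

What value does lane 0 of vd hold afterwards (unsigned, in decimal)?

vd[0] = 54

lanes per group: 128·1/4/8 = 4
vl ← min(2, 4) = 2
vd[0] xor(0x5f,0x69) -> 0x36
vd[1] xor(0xa6,0xdf) -> 0x79
vd[2] tail/ones -> 0xff
vd[3] tail/ones -> 0xff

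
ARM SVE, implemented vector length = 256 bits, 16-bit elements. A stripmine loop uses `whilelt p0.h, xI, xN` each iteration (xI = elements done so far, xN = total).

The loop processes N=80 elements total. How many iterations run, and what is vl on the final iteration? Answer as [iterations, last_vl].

256-bit reg / 16-bit elem → 16 lanes
iterations = ceil(80/16) = 5; final-pass vl = 16

[iterations, last_vl] = [5, 16]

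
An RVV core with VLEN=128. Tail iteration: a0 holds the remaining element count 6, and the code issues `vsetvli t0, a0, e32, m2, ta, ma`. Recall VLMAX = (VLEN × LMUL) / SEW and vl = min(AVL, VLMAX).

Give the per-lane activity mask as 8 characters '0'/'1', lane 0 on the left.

predicate = 11111100

VLMAX = (128 × 2) / 32 = 8 lanes
vl ← min(6, 8) = 6
bits (lane 0 leftmost): 11111100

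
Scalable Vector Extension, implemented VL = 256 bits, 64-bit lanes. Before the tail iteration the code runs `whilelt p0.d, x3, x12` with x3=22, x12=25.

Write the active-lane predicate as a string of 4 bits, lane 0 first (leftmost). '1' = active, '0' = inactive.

predicate = 1110

register lanes = 256/64 = 4
whilelt: lane j active iff 22+j < 25 → j < 3 → 3 active
bits (lane 0 leftmost): 1110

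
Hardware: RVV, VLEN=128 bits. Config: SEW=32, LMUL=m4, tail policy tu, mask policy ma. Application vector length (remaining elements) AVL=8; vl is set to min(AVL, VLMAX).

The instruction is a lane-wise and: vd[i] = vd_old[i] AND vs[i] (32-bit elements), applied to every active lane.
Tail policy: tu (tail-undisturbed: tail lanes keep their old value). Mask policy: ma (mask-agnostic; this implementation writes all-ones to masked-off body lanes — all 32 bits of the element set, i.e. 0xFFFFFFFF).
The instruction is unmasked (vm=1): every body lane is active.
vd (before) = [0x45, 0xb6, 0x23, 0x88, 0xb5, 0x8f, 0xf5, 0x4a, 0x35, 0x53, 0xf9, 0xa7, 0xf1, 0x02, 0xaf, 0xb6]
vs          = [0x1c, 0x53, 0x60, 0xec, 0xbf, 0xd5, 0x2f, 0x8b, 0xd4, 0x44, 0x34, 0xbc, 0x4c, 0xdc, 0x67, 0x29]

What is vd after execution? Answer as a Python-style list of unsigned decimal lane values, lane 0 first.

vd = [4, 18, 32, 136, 181, 133, 37, 10, 53, 83, 249, 167, 241, 2, 175, 182]

lanes per group: 128·4/32 = 16
AVL=8 ≤ VLMAX=16, so vl = 8
[0] and(0x45,0x1c) = 0x04
[1] and(0xb6,0x53) = 0x12
[2] and(0x23,0x60) = 0x20
[3] and(0x88,0xec) = 0x88
[4] and(0xb5,0xbf) = 0xb5
[5] and(0x8f,0xd5) = 0x85
[6] and(0xf5,0x2f) = 0x25
[7] and(0x4a,0x8b) = 0x0a
[8] tail/keep = 0x35
[9] tail/keep = 0x53
[10] tail/keep = 0xf9
[11] tail/keep = 0xa7
[12] tail/keep = 0xf1
[13] tail/keep = 0x02
[14] tail/keep = 0xaf
[15] tail/keep = 0xb6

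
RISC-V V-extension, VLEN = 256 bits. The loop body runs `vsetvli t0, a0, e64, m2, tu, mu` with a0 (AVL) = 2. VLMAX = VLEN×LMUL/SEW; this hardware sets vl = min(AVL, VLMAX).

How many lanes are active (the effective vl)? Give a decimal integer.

vl = 2

VLMAX = VLEN×LMUL/SEW = 256×2/64 = 8
vl = min(AVL, VLMAX) = min(2, 8) = 2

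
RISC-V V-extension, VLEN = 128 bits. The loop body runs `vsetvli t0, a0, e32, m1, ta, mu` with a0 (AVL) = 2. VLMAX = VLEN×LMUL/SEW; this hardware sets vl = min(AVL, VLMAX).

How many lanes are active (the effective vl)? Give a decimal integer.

VLMAX = VLEN×LMUL/SEW = 128×1/32 = 4
vl = min(AVL, VLMAX) = min(2, 4) = 2

vl = 2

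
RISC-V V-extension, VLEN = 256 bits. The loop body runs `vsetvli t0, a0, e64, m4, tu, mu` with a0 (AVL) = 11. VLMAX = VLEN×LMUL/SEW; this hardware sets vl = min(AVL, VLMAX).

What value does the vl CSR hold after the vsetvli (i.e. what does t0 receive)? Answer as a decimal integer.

lanes per group: 256·4/64 = 16
AVL=11 ≤ VLMAX=16, so vl = 11

vl = 11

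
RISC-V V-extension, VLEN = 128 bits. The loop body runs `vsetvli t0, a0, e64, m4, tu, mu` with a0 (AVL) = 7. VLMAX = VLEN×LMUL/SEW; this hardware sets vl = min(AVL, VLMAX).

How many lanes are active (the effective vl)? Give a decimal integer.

lanes per group: 128·4/64 = 8
vl = min(AVL, VLMAX) = min(7, 8) = 7

vl = 7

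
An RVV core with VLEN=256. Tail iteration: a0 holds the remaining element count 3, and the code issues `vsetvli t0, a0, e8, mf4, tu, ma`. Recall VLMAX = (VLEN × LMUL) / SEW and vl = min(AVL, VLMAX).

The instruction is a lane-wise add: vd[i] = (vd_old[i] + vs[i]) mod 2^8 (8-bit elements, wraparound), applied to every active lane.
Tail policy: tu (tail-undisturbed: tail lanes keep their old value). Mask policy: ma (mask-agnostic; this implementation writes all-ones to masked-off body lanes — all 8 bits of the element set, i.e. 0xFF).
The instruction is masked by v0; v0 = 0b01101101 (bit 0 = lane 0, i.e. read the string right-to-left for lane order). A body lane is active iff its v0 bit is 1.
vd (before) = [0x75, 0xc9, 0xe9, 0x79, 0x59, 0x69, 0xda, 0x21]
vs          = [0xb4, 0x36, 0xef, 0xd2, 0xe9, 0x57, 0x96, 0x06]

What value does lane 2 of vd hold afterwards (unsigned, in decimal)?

vd[2] = 216

lanes per group: 256·1/4/8 = 8
vl = min(AVL, VLMAX) = min(3, 8) = 3
[0] add(0x75,0xb4) = 0x29
[1] mask-off/ones = 0xff
[2] add(0xe9,0xef) = 0xd8
[3] tail/keep = 0x79
[4] tail/keep = 0x59
[5] tail/keep = 0x69
[6] tail/keep = 0xda
[7] tail/keep = 0x21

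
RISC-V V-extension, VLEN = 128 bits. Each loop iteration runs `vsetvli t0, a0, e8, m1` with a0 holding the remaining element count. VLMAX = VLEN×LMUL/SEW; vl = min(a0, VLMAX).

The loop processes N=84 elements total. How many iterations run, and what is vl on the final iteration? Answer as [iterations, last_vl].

VLMAX = VLEN×LMUL/SEW = 128×1/8 = 16
84 elements at 16/iter → 6 passes, remainder 4 on the last

[iterations, last_vl] = [6, 4]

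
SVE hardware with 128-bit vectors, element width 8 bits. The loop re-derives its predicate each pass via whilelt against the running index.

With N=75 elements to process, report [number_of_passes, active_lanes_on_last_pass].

register lanes = 128/8 = 16
N=75: ⌈75/16⌉ = 5 iters; last vl = 75 − 4×16 = 11

[iterations, last_vl] = [5, 11]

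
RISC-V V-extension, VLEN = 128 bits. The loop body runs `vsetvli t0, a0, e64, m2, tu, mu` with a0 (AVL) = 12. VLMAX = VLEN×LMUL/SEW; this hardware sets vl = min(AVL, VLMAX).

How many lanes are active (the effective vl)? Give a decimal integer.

vl = 4

lanes per group: 128·2/64 = 4
vl = min(AVL, VLMAX) = min(12, 4) = 4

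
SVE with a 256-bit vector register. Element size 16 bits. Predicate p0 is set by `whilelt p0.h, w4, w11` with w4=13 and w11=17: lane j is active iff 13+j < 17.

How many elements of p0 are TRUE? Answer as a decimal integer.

256-bit reg / 16-bit elem → 16 lanes
p0[j] = (13+j < 17); true for j=0..3 → 4 lanes set

vl = 4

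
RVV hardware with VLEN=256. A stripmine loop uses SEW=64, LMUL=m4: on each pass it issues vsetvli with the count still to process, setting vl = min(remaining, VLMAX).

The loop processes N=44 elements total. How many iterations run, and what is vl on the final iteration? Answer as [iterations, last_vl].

[iterations, last_vl] = [3, 12]

VLMAX = VLEN×LMUL/SEW = 256×4/64 = 16
iterations = ceil(44/16) = 3; final-pass vl = 12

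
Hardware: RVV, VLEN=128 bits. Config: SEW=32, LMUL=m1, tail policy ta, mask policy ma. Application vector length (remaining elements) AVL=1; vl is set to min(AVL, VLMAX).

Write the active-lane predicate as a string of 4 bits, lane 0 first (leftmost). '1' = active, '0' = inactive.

predicate = 1000

VLMAX = (128 × 1) / 32 = 4 lanes
AVL=1 ≤ VLMAX=4, so vl = 1
bits (lane 0 leftmost): 1000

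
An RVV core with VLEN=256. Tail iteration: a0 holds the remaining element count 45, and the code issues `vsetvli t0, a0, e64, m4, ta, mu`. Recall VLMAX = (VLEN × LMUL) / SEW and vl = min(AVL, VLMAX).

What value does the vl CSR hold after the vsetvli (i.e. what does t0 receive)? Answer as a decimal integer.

vl = 16

lanes per group: 256·4/64 = 16
vl = min(AVL, VLMAX) = min(45, 16) = 16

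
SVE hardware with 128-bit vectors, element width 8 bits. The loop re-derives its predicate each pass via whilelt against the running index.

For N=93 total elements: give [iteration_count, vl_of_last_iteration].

[iterations, last_vl] = [6, 13]

128-bit reg / 8-bit elem → 16 lanes
iterations = ceil(93/16) = 6; final-pass vl = 13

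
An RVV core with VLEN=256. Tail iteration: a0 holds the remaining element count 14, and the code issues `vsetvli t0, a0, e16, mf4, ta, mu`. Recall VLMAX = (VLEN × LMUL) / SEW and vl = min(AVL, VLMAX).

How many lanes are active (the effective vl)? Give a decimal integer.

VLMAX = (256 × 1/4) / 16 = 4 lanes
vl ← min(14, 4) = 4

vl = 4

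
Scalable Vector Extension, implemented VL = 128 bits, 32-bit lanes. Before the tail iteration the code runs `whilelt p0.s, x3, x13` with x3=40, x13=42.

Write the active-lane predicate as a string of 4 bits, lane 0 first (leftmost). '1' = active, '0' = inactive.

predicate = 1100

lane count: 128 div 32 = 4
p0[j] = (40+j < 42); true for j=0..1 → 2 lanes set
bits (lane 0 leftmost): 1100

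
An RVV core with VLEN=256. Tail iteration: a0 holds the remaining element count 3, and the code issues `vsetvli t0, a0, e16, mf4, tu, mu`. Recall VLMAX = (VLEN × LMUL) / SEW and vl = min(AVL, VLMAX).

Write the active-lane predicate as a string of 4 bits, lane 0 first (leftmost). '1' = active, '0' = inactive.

VLMAX = VLEN×LMUL/SEW = 256×1/4/16 = 4
vl ← min(3, 4) = 3
bits (lane 0 leftmost): 1110

predicate = 1110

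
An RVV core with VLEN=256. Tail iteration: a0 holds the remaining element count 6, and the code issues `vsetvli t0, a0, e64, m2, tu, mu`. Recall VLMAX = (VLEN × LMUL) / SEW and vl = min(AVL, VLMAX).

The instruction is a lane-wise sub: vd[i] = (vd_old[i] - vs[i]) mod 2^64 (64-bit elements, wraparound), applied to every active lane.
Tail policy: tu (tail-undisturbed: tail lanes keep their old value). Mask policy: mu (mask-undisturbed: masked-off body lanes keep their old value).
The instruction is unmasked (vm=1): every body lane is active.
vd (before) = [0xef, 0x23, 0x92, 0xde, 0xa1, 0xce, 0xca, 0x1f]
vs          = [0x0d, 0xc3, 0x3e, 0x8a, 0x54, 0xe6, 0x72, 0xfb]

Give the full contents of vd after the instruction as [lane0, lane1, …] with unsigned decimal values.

vd = [226, 18446744073709551456, 84, 84, 77, 18446744073709551592, 202, 31]

lanes per group: 256·2/64 = 8
vl ← min(6, 8) = 6
  i=0: sub(0xef,0x0d) → 226
  i=1: sub(0x23,0xc3) → 18446744073709551456
  i=2: sub(0x92,0x3e) → 84
  i=3: sub(0xde,0x8a) → 84
  i=4: sub(0xa1,0x54) → 77
  i=5: sub(0xce,0xe6) → 18446744073709551592
  i=6: tail/keep → 202
  i=7: tail/keep → 31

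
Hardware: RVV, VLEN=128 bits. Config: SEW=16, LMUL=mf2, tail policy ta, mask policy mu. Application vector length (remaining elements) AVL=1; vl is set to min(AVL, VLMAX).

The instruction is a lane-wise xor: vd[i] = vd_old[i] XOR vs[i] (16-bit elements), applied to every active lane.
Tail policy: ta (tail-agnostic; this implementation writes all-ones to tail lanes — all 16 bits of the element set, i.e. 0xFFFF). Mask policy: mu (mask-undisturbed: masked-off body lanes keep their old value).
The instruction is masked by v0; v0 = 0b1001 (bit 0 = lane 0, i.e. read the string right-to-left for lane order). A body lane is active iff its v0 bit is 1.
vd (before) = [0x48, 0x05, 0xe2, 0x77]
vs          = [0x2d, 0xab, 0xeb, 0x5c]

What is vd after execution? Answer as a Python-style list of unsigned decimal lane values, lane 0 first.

VLMAX = (128 × 1/2) / 16 = 4 lanes
vl = min(AVL, VLMAX) = min(1, 4) = 1
  i=0: xor(0x48,0x2d) → 101
  i=1: tail/ones → 65535
  i=2: tail/ones → 65535
  i=3: tail/ones → 65535

vd = [101, 65535, 65535, 65535]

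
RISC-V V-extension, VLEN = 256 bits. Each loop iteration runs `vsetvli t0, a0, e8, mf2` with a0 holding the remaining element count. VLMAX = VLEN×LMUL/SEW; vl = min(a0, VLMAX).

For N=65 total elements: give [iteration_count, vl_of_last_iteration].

[iterations, last_vl] = [5, 1]

VLMAX = (256 × 1/2) / 8 = 16 lanes
N=65: ⌈65/16⌉ = 5 iters; last vl = 65 − 4×16 = 1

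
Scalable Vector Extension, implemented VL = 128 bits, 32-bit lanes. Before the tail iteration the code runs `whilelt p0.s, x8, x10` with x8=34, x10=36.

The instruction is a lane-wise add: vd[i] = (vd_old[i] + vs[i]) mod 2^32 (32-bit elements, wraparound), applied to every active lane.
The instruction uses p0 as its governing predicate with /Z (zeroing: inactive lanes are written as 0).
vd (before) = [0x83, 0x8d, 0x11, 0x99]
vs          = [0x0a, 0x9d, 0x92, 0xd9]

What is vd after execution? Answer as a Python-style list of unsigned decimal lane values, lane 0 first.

lane count: 128 div 32 = 4
active while 34+j < 36, i.e. j ∈ [0,2) capped at 4 ⇒ 2
  i=0: add(0x83,0x0a) → 141
  i=1: add(0x8d,0x9d) → 298
  i=2: tail/zero → 0
  i=3: tail/zero → 0

vd = [141, 298, 0, 0]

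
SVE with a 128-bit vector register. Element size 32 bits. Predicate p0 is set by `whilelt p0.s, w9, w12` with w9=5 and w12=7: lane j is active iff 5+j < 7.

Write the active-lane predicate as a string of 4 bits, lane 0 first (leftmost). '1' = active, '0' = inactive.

predicate = 1100

lane count: 128 div 32 = 4
active while 5+j < 7, i.e. j ∈ [0,2) capped at 4 ⇒ 2
bits (lane 0 leftmost): 1100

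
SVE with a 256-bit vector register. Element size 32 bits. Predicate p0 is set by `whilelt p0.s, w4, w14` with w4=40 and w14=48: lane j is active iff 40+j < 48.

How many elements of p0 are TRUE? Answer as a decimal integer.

vl = 8

lane count: 256 div 32 = 8
active while 40+j < 48, i.e. j ∈ [0,8) capped at 8 ⇒ 8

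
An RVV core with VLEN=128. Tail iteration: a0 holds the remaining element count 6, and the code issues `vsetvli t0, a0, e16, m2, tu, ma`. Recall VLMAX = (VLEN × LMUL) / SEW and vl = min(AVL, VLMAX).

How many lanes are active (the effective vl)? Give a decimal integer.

VLMAX = VLEN×LMUL/SEW = 128×2/16 = 16
AVL=6 ≤ VLMAX=16, so vl = 6

vl = 6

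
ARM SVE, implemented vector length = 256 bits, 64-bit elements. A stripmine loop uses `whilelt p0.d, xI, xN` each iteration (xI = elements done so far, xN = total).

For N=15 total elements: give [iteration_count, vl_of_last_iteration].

256-bit reg / 64-bit elem → 4 lanes
iterations = ceil(15/4) = 4; final-pass vl = 3

[iterations, last_vl] = [4, 3]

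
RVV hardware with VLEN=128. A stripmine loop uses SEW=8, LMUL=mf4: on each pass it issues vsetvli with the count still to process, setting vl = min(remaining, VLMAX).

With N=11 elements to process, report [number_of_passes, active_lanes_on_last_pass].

VLMAX = VLEN×LMUL/SEW = 128×1/4/8 = 4
11 elements at 4/iter → 3 passes, remainder 3 on the last

[iterations, last_vl] = [3, 3]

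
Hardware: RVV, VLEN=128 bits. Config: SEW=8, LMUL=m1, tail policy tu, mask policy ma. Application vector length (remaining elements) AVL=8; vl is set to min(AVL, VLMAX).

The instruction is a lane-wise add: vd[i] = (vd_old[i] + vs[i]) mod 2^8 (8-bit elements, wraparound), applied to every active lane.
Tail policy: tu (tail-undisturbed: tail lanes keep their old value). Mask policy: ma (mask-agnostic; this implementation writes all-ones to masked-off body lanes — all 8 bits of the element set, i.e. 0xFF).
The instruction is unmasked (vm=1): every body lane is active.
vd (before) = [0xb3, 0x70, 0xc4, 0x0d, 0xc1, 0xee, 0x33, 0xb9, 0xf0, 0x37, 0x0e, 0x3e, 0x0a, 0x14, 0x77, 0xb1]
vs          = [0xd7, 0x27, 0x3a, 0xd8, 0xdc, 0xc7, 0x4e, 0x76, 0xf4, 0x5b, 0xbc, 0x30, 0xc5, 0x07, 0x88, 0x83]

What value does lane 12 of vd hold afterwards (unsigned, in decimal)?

vd[12] = 10

lanes per group: 128·1/8 = 16
AVL=8 ≤ VLMAX=16, so vl = 8
lane  0: add(0xb3,0xd7) ⇒ 0x8a
lane  1: add(0x70,0x27) ⇒ 0x97
lane  2: add(0xc4,0x3a) ⇒ 0xfe
lane  3: add(0x0d,0xd8) ⇒ 0xe5
lane  4: add(0xc1,0xdc) ⇒ 0x9d
lane  5: add(0xee,0xc7) ⇒ 0xb5
lane  6: add(0x33,0x4e) ⇒ 0x81
lane  7: add(0xb9,0x76) ⇒ 0x2f
lane  8: tail/keep ⇒ 0xf0
lane  9: tail/keep ⇒ 0x37
lane 10: tail/keep ⇒ 0x0e
lane 11: tail/keep ⇒ 0x3e
lane 12: tail/keep ⇒ 0x0a
lane 13: tail/keep ⇒ 0x14
lane 14: tail/keep ⇒ 0x77
lane 15: tail/keep ⇒ 0xb1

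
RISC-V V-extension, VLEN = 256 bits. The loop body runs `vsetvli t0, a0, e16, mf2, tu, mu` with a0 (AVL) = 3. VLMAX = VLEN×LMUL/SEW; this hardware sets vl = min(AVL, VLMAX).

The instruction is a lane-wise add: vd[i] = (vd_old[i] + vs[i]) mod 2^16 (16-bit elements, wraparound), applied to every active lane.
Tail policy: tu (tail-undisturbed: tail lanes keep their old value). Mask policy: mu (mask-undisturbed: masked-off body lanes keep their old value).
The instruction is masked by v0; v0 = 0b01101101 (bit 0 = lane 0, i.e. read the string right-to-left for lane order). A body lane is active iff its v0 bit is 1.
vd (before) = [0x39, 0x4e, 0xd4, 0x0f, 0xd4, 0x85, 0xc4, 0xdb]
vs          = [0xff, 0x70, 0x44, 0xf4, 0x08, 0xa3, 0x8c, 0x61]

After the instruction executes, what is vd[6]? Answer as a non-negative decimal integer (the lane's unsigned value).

VLMAX = VLEN×LMUL/SEW = 256×1/2/16 = 8
AVL=3 ≤ VLMAX=8, so vl = 3
[0] add(0x39,0xff) = 0x138
[1] mask-off/keep = 0x4e
[2] add(0xd4,0x44) = 0x118
[3] tail/keep = 0x0f
[4] tail/keep = 0xd4
[5] tail/keep = 0x85
[6] tail/keep = 0xc4
[7] tail/keep = 0xdb

vd[6] = 196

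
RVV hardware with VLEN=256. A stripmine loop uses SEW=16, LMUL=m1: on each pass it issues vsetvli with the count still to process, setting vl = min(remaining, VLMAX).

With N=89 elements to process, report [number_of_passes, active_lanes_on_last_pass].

[iterations, last_vl] = [6, 9]

VLMAX = VLEN×LMUL/SEW = 256×1/16 = 16
N=89: ⌈89/16⌉ = 6 iters; last vl = 89 − 5×16 = 9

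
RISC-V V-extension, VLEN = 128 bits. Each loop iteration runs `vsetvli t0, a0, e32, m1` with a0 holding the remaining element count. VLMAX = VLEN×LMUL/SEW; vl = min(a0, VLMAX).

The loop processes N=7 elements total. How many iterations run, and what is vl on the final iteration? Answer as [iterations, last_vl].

[iterations, last_vl] = [2, 3]

VLMAX = VLEN×LMUL/SEW = 128×1/32 = 4
N=7: ⌈7/4⌉ = 2 iters; last vl = 7 − 1×4 = 3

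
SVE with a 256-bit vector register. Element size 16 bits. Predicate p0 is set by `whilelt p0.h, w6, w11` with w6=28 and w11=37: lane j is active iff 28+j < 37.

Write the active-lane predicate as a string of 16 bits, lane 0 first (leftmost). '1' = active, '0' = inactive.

predicate = 1111111110000000

lane count: 256 div 16 = 16
active while 28+j < 37, i.e. j ∈ [0,9) capped at 16 ⇒ 9
bits (lane 0 leftmost): 1111111110000000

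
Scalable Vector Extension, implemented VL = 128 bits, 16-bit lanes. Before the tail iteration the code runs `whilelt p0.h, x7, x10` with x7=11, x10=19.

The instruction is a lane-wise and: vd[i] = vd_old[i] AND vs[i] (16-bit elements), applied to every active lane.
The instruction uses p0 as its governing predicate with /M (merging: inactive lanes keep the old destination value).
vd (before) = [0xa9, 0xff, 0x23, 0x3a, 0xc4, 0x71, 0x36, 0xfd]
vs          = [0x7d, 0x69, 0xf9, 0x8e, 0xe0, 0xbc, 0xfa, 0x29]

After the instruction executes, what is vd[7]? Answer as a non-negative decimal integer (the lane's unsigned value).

register lanes = 128/16 = 8
active while 11+j < 19, i.e. j ∈ [0,8) capped at 8 ⇒ 8
vd[0] and(0xa9,0x7d) -> 0x29
vd[1] and(0xff,0x69) -> 0x69
vd[2] and(0x23,0xf9) -> 0x21
vd[3] and(0x3a,0x8e) -> 0x0a
vd[4] and(0xc4,0xe0) -> 0xc0
vd[5] and(0x71,0xbc) -> 0x30
vd[6] and(0x36,0xfa) -> 0x32
vd[7] and(0xfd,0x29) -> 0x29

vd[7] = 41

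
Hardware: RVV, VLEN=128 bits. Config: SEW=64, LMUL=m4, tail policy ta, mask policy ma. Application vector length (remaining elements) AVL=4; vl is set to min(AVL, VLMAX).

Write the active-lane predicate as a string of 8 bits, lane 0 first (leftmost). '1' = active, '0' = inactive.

predicate = 11110000

VLMAX = (128 × 4) / 64 = 8 lanes
AVL=4 ≤ VLMAX=8, so vl = 4
bits (lane 0 leftmost): 11110000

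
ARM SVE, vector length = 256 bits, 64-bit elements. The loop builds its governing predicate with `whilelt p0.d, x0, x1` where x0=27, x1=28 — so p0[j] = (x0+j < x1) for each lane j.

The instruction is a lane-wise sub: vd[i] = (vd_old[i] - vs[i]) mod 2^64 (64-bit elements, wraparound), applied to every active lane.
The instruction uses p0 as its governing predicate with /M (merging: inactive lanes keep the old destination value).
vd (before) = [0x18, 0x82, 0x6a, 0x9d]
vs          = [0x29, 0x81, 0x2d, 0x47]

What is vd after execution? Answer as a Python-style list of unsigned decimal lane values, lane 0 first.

lane count: 256 div 64 = 4
p0[j] = (27+j < 28); true for j=0..0 → 1 lanes set
  i=0: sub(0x18,0x29) → 18446744073709551599
  i=1: tail/keep → 130
  i=2: tail/keep → 106
  i=3: tail/keep → 157

vd = [18446744073709551599, 130, 106, 157]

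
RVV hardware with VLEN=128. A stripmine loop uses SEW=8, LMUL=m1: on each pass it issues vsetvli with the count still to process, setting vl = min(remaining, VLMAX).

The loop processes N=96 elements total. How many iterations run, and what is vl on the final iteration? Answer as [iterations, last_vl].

[iterations, last_vl] = [6, 16]

VLMAX = (128 × 1) / 8 = 16 lanes
iterations = ceil(96/16) = 6; final-pass vl = 16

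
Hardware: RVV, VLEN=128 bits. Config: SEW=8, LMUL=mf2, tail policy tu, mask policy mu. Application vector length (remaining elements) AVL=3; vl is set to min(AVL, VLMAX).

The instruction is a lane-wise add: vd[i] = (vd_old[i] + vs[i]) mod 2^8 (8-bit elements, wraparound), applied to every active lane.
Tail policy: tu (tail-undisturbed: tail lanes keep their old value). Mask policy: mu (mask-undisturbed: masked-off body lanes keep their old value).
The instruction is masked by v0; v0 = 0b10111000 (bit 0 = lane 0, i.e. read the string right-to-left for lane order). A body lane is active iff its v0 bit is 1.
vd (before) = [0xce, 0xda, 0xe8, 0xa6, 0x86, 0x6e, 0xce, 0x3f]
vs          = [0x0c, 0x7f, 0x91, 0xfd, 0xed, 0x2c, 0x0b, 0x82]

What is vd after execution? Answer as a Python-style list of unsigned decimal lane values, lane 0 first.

VLMAX = VLEN×LMUL/SEW = 128×1/2/8 = 8
vl ← min(3, 8) = 3
[0] mask-off/keep = 0xce
[1] mask-off/keep = 0xda
[2] mask-off/keep = 0xe8
[3] tail/keep = 0xa6
[4] tail/keep = 0x86
[5] tail/keep = 0x6e
[6] tail/keep = 0xce
[7] tail/keep = 0x3f

vd = [206, 218, 232, 166, 134, 110, 206, 63]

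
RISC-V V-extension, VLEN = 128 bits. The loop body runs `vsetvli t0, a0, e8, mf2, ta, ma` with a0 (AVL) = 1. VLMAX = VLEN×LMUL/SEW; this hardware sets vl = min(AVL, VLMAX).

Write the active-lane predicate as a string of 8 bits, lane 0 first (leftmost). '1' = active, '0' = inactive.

predicate = 10000000

lanes per group: 128·1/2/8 = 8
vl ← min(1, 8) = 1
bits (lane 0 leftmost): 10000000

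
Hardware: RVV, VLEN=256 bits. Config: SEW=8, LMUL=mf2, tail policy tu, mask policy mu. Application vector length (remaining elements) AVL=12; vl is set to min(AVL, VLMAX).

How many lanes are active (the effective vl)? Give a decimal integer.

VLMAX = (256 × 1/2) / 8 = 16 lanes
AVL=12 ≤ VLMAX=16, so vl = 12

vl = 12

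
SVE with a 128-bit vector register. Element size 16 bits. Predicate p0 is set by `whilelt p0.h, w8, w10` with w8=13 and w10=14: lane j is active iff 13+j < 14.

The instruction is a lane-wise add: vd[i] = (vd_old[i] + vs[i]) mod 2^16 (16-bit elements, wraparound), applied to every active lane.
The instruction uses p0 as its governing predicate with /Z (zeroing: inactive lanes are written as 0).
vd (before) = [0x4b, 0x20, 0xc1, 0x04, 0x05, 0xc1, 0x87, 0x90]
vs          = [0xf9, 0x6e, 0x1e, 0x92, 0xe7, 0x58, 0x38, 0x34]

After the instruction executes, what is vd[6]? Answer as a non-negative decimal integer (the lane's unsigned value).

register lanes = 128/16 = 8
p0[j] = (13+j < 14); true for j=0..0 → 1 lanes set
vd[0] add(0x4b,0xf9) -> 0x144
vd[1] tail/zero -> 0x00
vd[2] tail/zero -> 0x00
vd[3] tail/zero -> 0x00
vd[4] tail/zero -> 0x00
vd[5] tail/zero -> 0x00
vd[6] tail/zero -> 0x00
vd[7] tail/zero -> 0x00

vd[6] = 0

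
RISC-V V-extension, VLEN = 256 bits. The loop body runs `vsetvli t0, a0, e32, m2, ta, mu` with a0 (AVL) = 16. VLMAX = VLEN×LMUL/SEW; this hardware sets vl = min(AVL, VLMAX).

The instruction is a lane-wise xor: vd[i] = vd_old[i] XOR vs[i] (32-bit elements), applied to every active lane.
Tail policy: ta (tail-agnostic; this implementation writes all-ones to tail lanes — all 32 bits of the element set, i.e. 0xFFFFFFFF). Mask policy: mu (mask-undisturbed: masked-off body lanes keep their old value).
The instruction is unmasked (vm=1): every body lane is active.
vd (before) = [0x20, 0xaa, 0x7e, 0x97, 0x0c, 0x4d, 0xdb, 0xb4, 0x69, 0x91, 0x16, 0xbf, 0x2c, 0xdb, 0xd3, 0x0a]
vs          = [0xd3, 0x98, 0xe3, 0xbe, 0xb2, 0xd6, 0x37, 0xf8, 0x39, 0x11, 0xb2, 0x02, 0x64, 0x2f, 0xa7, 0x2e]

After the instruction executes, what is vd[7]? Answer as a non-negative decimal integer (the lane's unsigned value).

VLMAX = VLEN×LMUL/SEW = 256×2/32 = 16
vl ← min(16, 16) = 16
lane  0: xor(0x20,0xd3) ⇒ 0xf3
lane  1: xor(0xaa,0x98) ⇒ 0x32
lane  2: xor(0x7e,0xe3) ⇒ 0x9d
lane  3: xor(0x97,0xbe) ⇒ 0x29
lane  4: xor(0x0c,0xb2) ⇒ 0xbe
lane  5: xor(0x4d,0xd6) ⇒ 0x9b
lane  6: xor(0xdb,0x37) ⇒ 0xec
lane  7: xor(0xb4,0xf8) ⇒ 0x4c
lane  8: xor(0x69,0x39) ⇒ 0x50
lane  9: xor(0x91,0x11) ⇒ 0x80
lane 10: xor(0x16,0xb2) ⇒ 0xa4
lane 11: xor(0xbf,0x02) ⇒ 0xbd
lane 12: xor(0x2c,0x64) ⇒ 0x48
lane 13: xor(0xdb,0x2f) ⇒ 0xf4
lane 14: xor(0xd3,0xa7) ⇒ 0x74
lane 15: xor(0x0a,0x2e) ⇒ 0x24

vd[7] = 76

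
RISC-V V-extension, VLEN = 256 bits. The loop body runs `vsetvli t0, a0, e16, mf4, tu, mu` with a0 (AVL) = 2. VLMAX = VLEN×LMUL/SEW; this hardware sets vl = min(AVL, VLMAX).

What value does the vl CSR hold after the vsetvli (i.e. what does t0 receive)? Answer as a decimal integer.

vl = 2

VLMAX = (256 × 1/4) / 16 = 4 lanes
vl = min(AVL, VLMAX) = min(2, 4) = 2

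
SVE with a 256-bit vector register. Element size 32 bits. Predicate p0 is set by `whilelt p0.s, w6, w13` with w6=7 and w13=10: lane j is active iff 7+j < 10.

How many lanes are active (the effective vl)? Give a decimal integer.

register lanes = 256/32 = 8
p0[j] = (7+j < 10); true for j=0..2 → 3 lanes set

vl = 3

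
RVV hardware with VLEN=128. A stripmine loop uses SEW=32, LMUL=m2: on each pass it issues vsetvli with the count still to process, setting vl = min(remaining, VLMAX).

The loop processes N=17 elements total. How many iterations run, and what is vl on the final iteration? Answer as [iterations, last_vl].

[iterations, last_vl] = [3, 1]

VLMAX = VLEN×LMUL/SEW = 128×2/32 = 8
17 elements at 8/iter → 3 passes, remainder 1 on the last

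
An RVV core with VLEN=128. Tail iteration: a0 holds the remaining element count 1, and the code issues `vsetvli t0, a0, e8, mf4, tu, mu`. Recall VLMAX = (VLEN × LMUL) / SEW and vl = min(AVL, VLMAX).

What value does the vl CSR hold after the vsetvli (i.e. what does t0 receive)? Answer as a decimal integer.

lanes per group: 128·1/4/8 = 4
vl = min(AVL, VLMAX) = min(1, 4) = 1

vl = 1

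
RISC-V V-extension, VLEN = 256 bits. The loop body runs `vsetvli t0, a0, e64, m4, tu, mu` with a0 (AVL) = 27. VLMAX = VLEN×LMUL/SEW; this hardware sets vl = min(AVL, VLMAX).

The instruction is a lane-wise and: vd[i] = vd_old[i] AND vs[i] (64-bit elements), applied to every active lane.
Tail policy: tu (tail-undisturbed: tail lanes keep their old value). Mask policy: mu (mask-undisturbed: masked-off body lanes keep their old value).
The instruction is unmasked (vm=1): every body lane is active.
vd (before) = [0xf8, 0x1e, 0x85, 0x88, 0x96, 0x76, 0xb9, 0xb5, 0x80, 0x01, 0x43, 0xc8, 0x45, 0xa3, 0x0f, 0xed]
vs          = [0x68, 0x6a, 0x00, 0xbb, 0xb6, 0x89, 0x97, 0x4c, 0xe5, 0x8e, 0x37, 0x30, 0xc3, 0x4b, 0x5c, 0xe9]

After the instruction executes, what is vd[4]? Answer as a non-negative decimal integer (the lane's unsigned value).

VLMAX = VLEN×LMUL/SEW = 256×4/64 = 16
vl ← min(27, 16) = 16
  i=0: and(0xf8,0x68) → 104
  i=1: and(0x1e,0x6a) → 10
  i=2: and(0x85,0x00) → 0
  i=3: and(0x88,0xbb) → 136
  i=4: and(0x96,0xb6) → 150
  i=5: and(0x76,0x89) → 0
  i=6: and(0xb9,0x97) → 145
  i=7: and(0xb5,0x4c) → 4
  i=8: and(0x80,0xe5) → 128
  i=9: and(0x01,0x8e) → 0
  i=10: and(0x43,0x37) → 3
  i=11: and(0xc8,0x30) → 0
  i=12: and(0x45,0xc3) → 65
  i=13: and(0xa3,0x4b) → 3
  i=14: and(0x0f,0x5c) → 12
  i=15: and(0xed,0xe9) → 233

vd[4] = 150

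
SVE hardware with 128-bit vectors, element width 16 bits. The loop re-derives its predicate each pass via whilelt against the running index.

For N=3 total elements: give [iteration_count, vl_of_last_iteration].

[iterations, last_vl] = [1, 3]

register lanes = 128/16 = 8
N=3: ⌈3/8⌉ = 1 iters; last vl = 3 − 0×8 = 3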